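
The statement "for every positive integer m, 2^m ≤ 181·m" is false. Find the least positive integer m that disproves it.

m = 11

We need the least positive integer m for which 2^m > 181·m.
The first 10 eligible values, up to m = 10, all satisfy the conclusion.
m = 11: 2^m = 2048 and 181·m = 1991, so 2048 > 1991.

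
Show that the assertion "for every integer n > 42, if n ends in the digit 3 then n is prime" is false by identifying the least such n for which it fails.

n = 63

A counterexample is any integer n > 42 such that n ends in the digit 3 but n is not prime; we check each in order.
n = 43: 43 ends in 3 and is prime.
n = 53: 53 ends in 3 and is prime.
n = 63: 63 ends in 3; 63 = 3 × 21, composite.
So n = 63 is the smallest counterexample.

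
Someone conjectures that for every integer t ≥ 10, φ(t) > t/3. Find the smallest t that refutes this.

Check each integer t ≥ 10 in order until the claim fails.
t = 10: φ(10) = 4 and 10/3 = 10/3, so φ(10) > 10/3.
t = 11: φ(11) = 10 and 11/3 = 11/3, so φ(11) > 11/3.
t = 12: φ(12) = 4 and 12/3 = 4, so φ(12) ≤ 12/3.
Hence t = 12 is a counterexample.

t = 12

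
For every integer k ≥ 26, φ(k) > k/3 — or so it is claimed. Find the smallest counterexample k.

A counterexample is any integer k ≥ 26 such that the claim fails; we check each in order.
k = 26: φ(26) = 12 and 26/3 = 26/3, so φ(26) > 26/3.
k = 27: φ(27) = 18 and 27/3 = 9, so φ(27) > 27/3.
k = 28: φ(28) = 12 and 28/3 = 28/3, so φ(28) > 28/3.
k = 29: φ(29) = 28 and 29/3 = 29/3, so φ(29) > 29/3.
k = 30: φ(30) = 8 and 30/3 = 10, so φ(30) ≤ 30/3.

k = 30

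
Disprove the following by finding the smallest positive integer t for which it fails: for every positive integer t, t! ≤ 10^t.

For t = 1, 2, 3, 4, …, 22, 23, 24 the conclusion holds.
t = 25: t! = 15511210043330985984000000 and 10^t = 10000000000000000000000000, so 15511210043330985984000000 > 10000000000000000000000000.
Hence t = 25 is a counterexample.

t = 25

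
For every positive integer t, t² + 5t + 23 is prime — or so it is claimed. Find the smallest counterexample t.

A counterexample is any positive integer t such that t² + 5t + 23 is not prime; we check each in order.
The first 13 eligible values, up to t = 13, all satisfy the conclusion.
t = 14: t² + 5t + 23 = 289 = 17 × 17, composite.

t = 14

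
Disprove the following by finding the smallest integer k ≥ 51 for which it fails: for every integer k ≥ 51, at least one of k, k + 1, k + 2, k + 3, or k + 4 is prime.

k = 54

Check each integer k ≥ 51 in order until k, k + 1, k + 2, k + 3, k + 4 are all composite.
k = 51: 53 is prime.
k = 52: 53 is prime.
k = 53: 53 is prime.
k = 54: 54 = 2 × 27; 55 = 5 × 11; 56 = 2 × 28; 57 = 3 × 19; 58 = 2 × 29 — all composite.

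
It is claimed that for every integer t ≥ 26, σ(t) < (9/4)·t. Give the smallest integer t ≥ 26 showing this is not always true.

Check each integer t ≥ 26 in order until the claim fails.
For t = 26, 27, 28, 29 the conclusion holds.
t = 30: σ(30) = 72; 72 ≥ 135/2.
So t = 30 is the smallest counterexample.

t = 30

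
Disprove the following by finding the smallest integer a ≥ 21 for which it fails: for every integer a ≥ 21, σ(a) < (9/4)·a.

a = 24

Check each integer a ≥ 21 in order until the claim fails.
For a = 21, 22, 23 the conclusion holds.
a = 24: σ(24) = 60; 60 ≥ 54.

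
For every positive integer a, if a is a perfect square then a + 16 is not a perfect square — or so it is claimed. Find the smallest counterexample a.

For a = 1, 4 the conclusion holds.
a = 9: 9 = 3² and 9 + 16 = 25 = 5².

a = 9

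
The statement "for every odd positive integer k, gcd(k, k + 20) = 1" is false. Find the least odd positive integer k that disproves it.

Check each odd positive integer k in order until gcd(k, k + 20) > 1.
k = 1: gcd(1, 21) = 1.
k = 3: gcd(3, 23) = 1.
k = 5: gcd(5, 25) = 5.
So k = 5 is the smallest counterexample.

k = 5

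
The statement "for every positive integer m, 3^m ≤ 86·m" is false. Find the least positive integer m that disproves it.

m = 6

Check each positive integer m in order until 3^m > 86·m.
m = 1: 3^m = 3 and 86·m = 86, so 3 ≤ 86.
m = 2: 3^m = 9 and 86·m = 172, so 9 ≤ 172.
m = 3: 3^m = 27 and 86·m = 258, so 27 ≤ 258.
m = 4: 3^m = 81 and 86·m = 344, so 81 ≤ 344.
m = 5: 3^m = 243 and 86·m = 430, so 243 ≤ 430.
m = 6: 3^m = 729 and 86·m = 516, so 729 > 516.
So m = 6 is the smallest counterexample.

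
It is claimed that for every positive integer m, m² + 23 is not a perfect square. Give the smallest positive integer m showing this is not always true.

For m = 1, 2, 3, 4, 5, 6, 7, 8, 9, 10 the conclusion holds.
m = 11: 11² + 23 = 144 = 12², a perfect square.
Hence m = 11 is a counterexample.

m = 11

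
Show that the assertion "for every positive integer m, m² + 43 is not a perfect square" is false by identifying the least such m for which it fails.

The first 20 eligible values, up to m = 20, all satisfy the conclusion.
m = 21: 21² + 43 = 484 = 22², a perfect square.
So m = 21 is the smallest counterexample.

m = 21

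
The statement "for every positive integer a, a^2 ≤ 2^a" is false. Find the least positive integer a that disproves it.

a = 3

Check each positive integer a in order until a^2 > 2^a.
a = 1: a^2 = 1 and 2^a = 2, so 1 ≤ 2.
a = 2: a^2 = 4 and 2^a = 4, so 4 ≤ 4.
a = 3: a^2 = 9 and 2^a = 8, so 9 > 8.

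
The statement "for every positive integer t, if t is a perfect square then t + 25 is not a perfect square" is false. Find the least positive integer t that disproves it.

For t = 1, 4, 9, 16, …, 81, 100, 121 the conclusion holds.
t = 144: 144 = 12² and 144 + 25 = 169 = 13².
Hence t = 144 is a counterexample.

t = 144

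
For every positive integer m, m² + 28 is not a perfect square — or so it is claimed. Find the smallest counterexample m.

m = 6

A counterexample is any positive integer m such that m² + 28 is a perfect square; we check each in order.
The first 5 eligible values, up to m = 5, all satisfy the conclusion.
m = 6: 6² + 28 = 64 = 8², a perfect square.
Thus m = 6 disproves the claim, and no smaller m works.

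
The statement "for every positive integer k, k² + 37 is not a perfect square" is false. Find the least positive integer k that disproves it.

k = 18

A counterexample is any positive integer k such that k² + 37 is a perfect square; we check each in order.
The first 17 eligible values, up to k = 17, all satisfy the conclusion.
k = 18: 18² + 37 = 361 = 19², a perfect square.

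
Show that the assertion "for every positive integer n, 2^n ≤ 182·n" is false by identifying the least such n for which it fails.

A counterexample is any positive integer n such that 2^n > 182·n; we check each in order.
For n = 1, 2, 3, 4, 5, 6, 7, 8, 9, 10 the conclusion holds.
n = 11: 2^n = 2048 and 182·n = 2002, so 2048 > 2002.

n = 11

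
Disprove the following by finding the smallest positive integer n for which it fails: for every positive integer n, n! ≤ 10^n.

A counterexample is any positive integer n such that n! > 10^n; we check each in order.
The first 24 eligible values, up to n = 24, all satisfy the conclusion.
n = 25: n! = 15511210043330985984000000 and 10^n = 10000000000000000000000000, so 15511210043330985984000000 > 10000000000000000000000000.

n = 25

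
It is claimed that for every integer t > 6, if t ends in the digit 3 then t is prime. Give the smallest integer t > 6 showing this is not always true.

t = 33

A counterexample is any integer t > 6 such that t ends in the digit 3 but t is not prime; we check each in order.
For t = 13, 23 the conclusion holds.
t = 33: 33 ends in 3; 33 = 3 × 11, composite.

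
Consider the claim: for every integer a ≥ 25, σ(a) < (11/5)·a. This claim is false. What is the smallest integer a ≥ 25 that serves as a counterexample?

The first 5 eligible values, up to a = 29, all satisfy the conclusion.
a = 30: σ(30) = 72; 72 ≥ 66.

a = 30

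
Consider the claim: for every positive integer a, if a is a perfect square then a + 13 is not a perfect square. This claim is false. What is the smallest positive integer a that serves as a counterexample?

Check each positive integer a in order until a is a perfect square but a + 13 is a perfect square.
The first 5 eligible values, up to a = 25, all satisfy the conclusion.
a = 36: 36 = 6² and 36 + 13 = 49 = 7².

a = 36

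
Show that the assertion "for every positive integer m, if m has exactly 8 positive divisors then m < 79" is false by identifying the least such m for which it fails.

A counterexample is any positive integer m such that m has exactly 8 positive divisors but the claim fails; we check each in order.
For m = 24, 30, 40, 42, 54, 56, 66, 70, 78 the conclusion holds.
m = 88: τ(88) = 8; 88 ≥ 79.
Thus m = 88 disproves the claim, and no smaller m works.

m = 88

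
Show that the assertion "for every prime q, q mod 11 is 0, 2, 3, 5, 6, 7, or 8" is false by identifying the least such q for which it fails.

q = 23

Check each prime q in order until the claim fails.
The first 8 eligible values, up to q = 19, all satisfy the conclusion.
q = 23: 23 mod 11 = 1 — not in {0, 2, 3, 5, 6, 7, 8}.
Thus q = 23 disproves the claim, and no smaller q works.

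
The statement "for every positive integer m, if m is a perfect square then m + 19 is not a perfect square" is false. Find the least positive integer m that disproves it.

A counterexample is any positive integer m such that m is a perfect square but m + 19 is a perfect square; we check each in order.
For m = 1, 4, 9, 16, 25, 36, 49, 64 the conclusion holds.
m = 81: 81 = 9² and 81 + 19 = 100 = 10².
So m = 81 is the smallest counterexample.

m = 81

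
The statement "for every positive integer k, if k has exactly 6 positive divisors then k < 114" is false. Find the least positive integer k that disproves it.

The first 16 eligible values, up to k = 99, all satisfy the conclusion.
k = 116: τ(116) = 6; 116 ≥ 114.

k = 116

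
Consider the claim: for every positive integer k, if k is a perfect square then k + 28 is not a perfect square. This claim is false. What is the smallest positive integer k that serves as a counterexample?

k = 36

We need the least positive integer k for which k is a perfect square but k + 28 is a perfect square.
For k = 1, 4, 9, 16, 25 the conclusion holds.
k = 36: 36 = 6² and 36 + 28 = 64 = 8².
Thus k = 36 disproves the claim, and no smaller k works.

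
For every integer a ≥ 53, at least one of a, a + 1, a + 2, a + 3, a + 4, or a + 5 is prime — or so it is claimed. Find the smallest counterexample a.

a = 90

A counterexample is any integer a ≥ 53 such that a, a + 1, a + 2, a + 3, a + 4, a + 5 are all composite; we check each in order.
For a = 53, 54, 55, 56, …, 87, 88, 89 the conclusion holds.
a = 90: 90 = 2 × 45; 91 = 7 × 13; 92 = 2 × 46; 93 = 3 × 31; 94 = 2 × 47; 95 = 5 × 19 — all composite.
Hence a = 90 is a counterexample.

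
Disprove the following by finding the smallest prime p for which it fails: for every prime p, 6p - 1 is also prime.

p = 11

A counterexample is any prime p such that 6p - 1 is not prime; we check each in order.
For p = 2, 3, 5, 7 the conclusion holds.
p = 11: 6p - 1 = 65 = 5 × 13, not prime.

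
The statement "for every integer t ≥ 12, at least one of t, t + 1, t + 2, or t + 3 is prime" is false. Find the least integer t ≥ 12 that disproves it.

A counterexample is any integer t ≥ 12 such that t, t + 1, t + 2, t + 3 are all composite; we check each in order.
The first 12 eligible values, up to t = 23, all satisfy the conclusion.
t = 24: 24 = 2 × 12; 25 = 5 × 5; 26 = 2 × 13; 27 = 3 × 9 — all composite.
Thus t = 24 disproves the claim, and no smaller t works.

t = 24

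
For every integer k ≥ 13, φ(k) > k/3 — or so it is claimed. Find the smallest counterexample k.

The first 5 eligible values, up to k = 17, all satisfy the conclusion.
k = 18: φ(18) = 6 and 18/3 = 6, so φ(18) ≤ 18/3.
So k = 18 is the smallest counterexample.

k = 18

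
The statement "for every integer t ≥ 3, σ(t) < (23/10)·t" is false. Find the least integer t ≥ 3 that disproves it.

t = 12

We need the least integer t ≥ 3 for which the claim fails.
For t = 3, 4, 5, 6, 7, 8, 9, 10, 11 the conclusion holds.
t = 12: σ(12) = 28; 28 ≥ 138/5.
Hence t = 12 is a counterexample.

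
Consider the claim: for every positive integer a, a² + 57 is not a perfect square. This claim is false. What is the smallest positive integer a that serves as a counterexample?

For a = 1, 2, 3, 4, 5, 6, 7 the conclusion holds.
a = 8: 8² + 57 = 121 = 11², a perfect square.

a = 8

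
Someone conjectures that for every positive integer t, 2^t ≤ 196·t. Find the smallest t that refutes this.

For t = 1, 2, 3, 4, …, 9, 10, 11 the conclusion holds.
t = 12: 2^t = 4096 and 196·t = 2352, so 4096 > 2352.
Hence t = 12 is a counterexample.

t = 12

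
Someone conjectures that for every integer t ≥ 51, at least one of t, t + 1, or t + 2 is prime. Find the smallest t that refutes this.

t = 54

For t = 51, 52, 53 the conclusion holds.
t = 54: 54 = 2 × 27; 55 = 5 × 11; 56 = 2 × 28 — all composite.
Thus t = 54 disproves the claim, and no smaller t works.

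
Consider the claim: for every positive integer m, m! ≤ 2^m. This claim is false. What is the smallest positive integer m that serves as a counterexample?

m = 1: m! = 1 and 2^m = 2, so 1 ≤ 2.
m = 2: m! = 2 and 2^m = 4, so 2 ≤ 4.
m = 3: m! = 6 and 2^m = 8, so 6 ≤ 8.
m = 4: m! = 24 and 2^m = 16, so 24 > 16.
So m = 4 is the smallest counterexample.

m = 4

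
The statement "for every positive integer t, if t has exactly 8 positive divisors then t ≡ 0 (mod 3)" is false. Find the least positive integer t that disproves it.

t = 40

t = 24: τ(24) = 8; 24 ≡ 0 (mod 3).
t = 30: τ(30) = 8; 30 ≡ 0 (mod 3).
t = 40: τ(40) = 8; 40 ≡ 1 (mod 3).
Hence t = 40 is a counterexample.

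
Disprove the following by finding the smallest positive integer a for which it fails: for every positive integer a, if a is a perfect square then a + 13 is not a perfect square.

Check each positive integer a in order until a is a perfect square but a + 13 is a perfect square.
a = 1: 1 + 13 = 14, not a perfect square.
a = 4: 4 + 13 = 17, not a perfect square.
a = 9: 9 + 13 = 22, not a perfect square.
a = 16: 16 + 13 = 29, not a perfect square.
a = 25: 25 + 13 = 38, not a perfect square.
a = 36: 36 = 6² and 36 + 13 = 49 = 7².
Hence a = 36 is a counterexample.

a = 36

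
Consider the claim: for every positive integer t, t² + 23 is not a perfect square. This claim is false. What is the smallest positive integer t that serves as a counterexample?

For t = 1, 2, 3, 4, 5, 6, 7, 8, 9, 10 the conclusion holds.
t = 11: 11² + 23 = 144 = 12², a perfect square.
Hence t = 11 is a counterexample.

t = 11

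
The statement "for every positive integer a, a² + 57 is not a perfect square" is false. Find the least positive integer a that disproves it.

a = 8

a = 1: 1² + 57 = 58, not a perfect square.
a = 2: 2² + 57 = 61, not a perfect square.
a = 3: 3² + 57 = 66, not a perfect square.
a = 4: 4² + 57 = 73, not a perfect square.
a = 5: 5² + 57 = 82, not a perfect square.
a = 6: 6² + 57 = 93, not a perfect square.
a = 7: 7² + 57 = 106, not a perfect square.
a = 8: 8² + 57 = 121 = 11², a perfect square.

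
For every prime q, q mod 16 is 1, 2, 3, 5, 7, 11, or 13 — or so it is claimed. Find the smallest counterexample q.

We need the least prime q for which the claim fails.
For q = 2, 3, 5, 7, 11, 13, 17, 19, 23, 29 the conclusion holds.
q = 31: 31 mod 16 = 15 — not in {1, 2, 3, 5, 7, 11, 13}.
So q = 31 is the smallest counterexample.

q = 31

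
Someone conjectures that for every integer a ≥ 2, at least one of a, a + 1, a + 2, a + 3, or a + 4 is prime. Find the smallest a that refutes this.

a = 24

We need the least integer a ≥ 2 for which a, a + 1, a + 2, a + 3, a + 4 are all composite.
For a = 2, 3, 4, 5, …, 21, 22, 23 the conclusion holds.
a = 24: 24 = 2 × 12; 25 = 5 × 5; 26 = 2 × 13; 27 = 3 × 9; 28 = 2 × 14 — all composite.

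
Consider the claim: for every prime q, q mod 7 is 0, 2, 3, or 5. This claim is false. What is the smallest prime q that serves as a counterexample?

We need the least prime q for which the claim fails.
For q = 2, 3, 5, 7 the conclusion holds.
q = 11: 11 mod 7 = 4 — not in {0, 2, 3, 5}.
Hence q = 11 is a counterexample.

q = 11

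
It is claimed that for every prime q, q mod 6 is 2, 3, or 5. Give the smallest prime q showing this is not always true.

q = 2: 2 mod 6 = 2.
q = 3: 3 mod 6 = 3.
q = 5: 5 mod 6 = 5.
q = 7: 7 mod 6 = 1 — not in {2, 3, 5}.

q = 7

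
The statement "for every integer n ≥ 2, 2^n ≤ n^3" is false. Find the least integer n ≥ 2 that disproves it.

n = 10

A counterexample is any integer n ≥ 2 such that 2^n > n^3; we check each in order.
The first 8 eligible values, up to n = 9, all satisfy the conclusion.
n = 10: 2^n = 1024 and n^3 = 1000, so 1024 > 1000.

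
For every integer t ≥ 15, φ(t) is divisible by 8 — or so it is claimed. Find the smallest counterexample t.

t = 15: φ(15) = 8; 8 mod 8 = 0.
t = 16: φ(16) = 8; 8 mod 8 = 0.
t = 17: φ(17) = 16; 16 mod 8 = 0.
t = 18: φ(18) = 6; 6 mod 8 = 6.
Hence t = 18 is a counterexample.

t = 18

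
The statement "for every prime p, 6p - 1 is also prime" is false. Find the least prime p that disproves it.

p = 11

A counterexample is any prime p such that 6p - 1 is not prime; we check each in order.
The first 4 eligible values, up to p = 7, all satisfy the conclusion.
p = 11: 6p - 1 = 65 = 5 × 13, not prime.
So p = 11 is the smallest counterexample.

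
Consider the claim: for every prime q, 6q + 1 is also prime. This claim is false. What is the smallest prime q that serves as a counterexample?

q = 19

Check each prime q in order until 6q + 1 is not prime.
The first 7 eligible values, up to q = 17, all satisfy the conclusion.
q = 19: 6q + 1 = 115 = 5 × 23, not prime.
So q = 19 is the smallest counterexample.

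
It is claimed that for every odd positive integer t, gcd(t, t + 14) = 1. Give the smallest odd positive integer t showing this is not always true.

t = 7

t = 1: gcd(1, 15) = 1.
t = 3: gcd(3, 17) = 1.
t = 5: gcd(5, 19) = 1.
t = 7: gcd(7, 21) = 7.
So t = 7 is the smallest counterexample.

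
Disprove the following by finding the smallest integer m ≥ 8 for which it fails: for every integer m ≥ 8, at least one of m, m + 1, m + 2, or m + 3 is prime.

m = 24

The first 16 eligible values, up to m = 23, all satisfy the conclusion.
m = 24: 24 = 2 × 12; 25 = 5 × 5; 26 = 2 × 13; 27 = 3 × 9 — all composite.
Thus m = 24 disproves the claim, and no smaller m works.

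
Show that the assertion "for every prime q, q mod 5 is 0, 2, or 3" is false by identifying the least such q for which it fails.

We need the least prime q for which the claim fails.
For q = 2, 3, 5, 7 the conclusion holds.
q = 11: 11 mod 5 = 1 — not in {0, 2, 3}.

q = 11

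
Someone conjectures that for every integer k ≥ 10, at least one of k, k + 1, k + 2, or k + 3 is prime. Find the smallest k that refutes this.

For k = 10, 11, 12, 13, …, 21, 22, 23 the conclusion holds.
k = 24: 24 = 2 × 12; 25 = 5 × 5; 26 = 2 × 13; 27 = 3 × 9 — all composite.

k = 24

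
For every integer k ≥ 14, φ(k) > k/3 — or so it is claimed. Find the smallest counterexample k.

k = 18

A counterexample is any integer k ≥ 14 such that the claim fails; we check each in order.
The first 4 eligible values, up to k = 17, all satisfy the conclusion.
k = 18: φ(18) = 6 and 18/3 = 6, so φ(18) ≤ 18/3.
Hence k = 18 is a counterexample.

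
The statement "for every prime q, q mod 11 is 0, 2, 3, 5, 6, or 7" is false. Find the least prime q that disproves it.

q = 19

For q = 2, 3, 5, 7, 11, 13, 17 the conclusion holds.
q = 19: 19 mod 11 = 8 — not in {0, 2, 3, 5, 6, 7}.
So q = 19 is the smallest counterexample.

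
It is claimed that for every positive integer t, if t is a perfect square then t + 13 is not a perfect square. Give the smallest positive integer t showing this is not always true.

We need the least positive integer t for which t is a perfect square but t + 13 is a perfect square.
t = 1: 1 + 13 = 14, not a perfect square.
t = 4: 4 + 13 = 17, not a perfect square.
t = 9: 9 + 13 = 22, not a perfect square.
t = 16: 16 + 13 = 29, not a perfect square.
t = 25: 25 + 13 = 38, not a perfect square.
t = 36: 36 = 6² and 36 + 13 = 49 = 7².

t = 36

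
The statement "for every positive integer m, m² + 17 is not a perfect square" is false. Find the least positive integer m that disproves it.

We need the least positive integer m for which m² + 17 is a perfect square.
The first 7 eligible values, up to m = 7, all satisfy the conclusion.
m = 8: 8² + 17 = 81 = 9², a perfect square.
Thus m = 8 disproves the claim, and no smaller m works.

m = 8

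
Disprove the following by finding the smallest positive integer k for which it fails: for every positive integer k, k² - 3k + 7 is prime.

k = 6

Check each positive integer k in order until k² - 3k + 7 is not prime.
The first 5 eligible values, up to k = 5, all satisfy the conclusion.
k = 6: k² - 3k + 7 = 25 = 5 × 5, composite.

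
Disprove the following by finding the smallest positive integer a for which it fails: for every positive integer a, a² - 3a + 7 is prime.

a = 6

The first 5 eligible values, up to a = 5, all satisfy the conclusion.
a = 6: a² - 3a + 7 = 25 = 5 × 5, composite.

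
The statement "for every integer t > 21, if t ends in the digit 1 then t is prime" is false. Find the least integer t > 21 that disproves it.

t = 51

We need the least integer t > 21 for which t ends in the digit 1 but t is not prime.
For t = 31, 41 the conclusion holds.
t = 51: 51 ends in 1; 51 = 3 × 17, composite.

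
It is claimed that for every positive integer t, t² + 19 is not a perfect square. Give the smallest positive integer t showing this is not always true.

t = 9

For t = 1, 2, 3, 4, 5, 6, 7, 8 the conclusion holds.
t = 9: 9² + 19 = 100 = 10², a perfect square.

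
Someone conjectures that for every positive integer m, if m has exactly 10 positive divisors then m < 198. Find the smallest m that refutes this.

Check each positive integer m in order until m has exactly 10 positive divisors but the claim fails.
The first 5 eligible values, up to m = 176, all satisfy the conclusion.
m = 208: τ(208) = 10; 208 ≥ 198.
So m = 208 is the smallest counterexample.

m = 208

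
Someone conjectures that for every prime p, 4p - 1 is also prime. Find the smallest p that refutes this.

p = 7

A counterexample is any prime p such that 4p - 1 is not prime; we check each in order.
For p = 2, 3, 5 the conclusion holds.
p = 7: 4p - 1 = 27 = 3 × 9, not prime.
So p = 7 is the smallest counterexample.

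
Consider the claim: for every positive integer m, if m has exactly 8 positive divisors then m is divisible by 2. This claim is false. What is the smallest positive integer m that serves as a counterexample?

m = 105

The first 12 eligible values, up to m = 104, all satisfy the conclusion.
m = 105: τ(105) = 8; 105 mod 2 = 1.
Hence m = 105 is a counterexample.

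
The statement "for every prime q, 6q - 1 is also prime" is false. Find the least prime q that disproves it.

q = 11

A counterexample is any prime q such that 6q - 1 is not prime; we check each in order.
For q = 2, 3, 5, 7 the conclusion holds.
q = 11: 6q - 1 = 65 = 5 × 13, not prime.
Thus q = 11 disproves the claim, and no smaller q works.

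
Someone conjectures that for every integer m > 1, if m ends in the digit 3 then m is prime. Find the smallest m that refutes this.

We need the least integer m > 1 for which m ends in the digit 3 but m is not prime.
For m = 3, 13, 23 the conclusion holds.
m = 33: 33 ends in 3; 33 = 3 × 11, composite.
Hence m = 33 is a counterexample.

m = 33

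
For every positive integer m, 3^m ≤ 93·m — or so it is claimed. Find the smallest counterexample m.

Check each positive integer m in order until 3^m > 93·m.
m = 1: 3^m = 3 and 93·m = 93, so 3 ≤ 93.
m = 2: 3^m = 9 and 93·m = 186, so 9 ≤ 186.
m = 3: 3^m = 27 and 93·m = 279, so 27 ≤ 279.
m = 4: 3^m = 81 and 93·m = 372, so 81 ≤ 372.
m = 5: 3^m = 243 and 93·m = 465, so 243 ≤ 465.
m = 6: 3^m = 729 and 93·m = 558, so 729 > 558.
So m = 6 is the smallest counterexample.

m = 6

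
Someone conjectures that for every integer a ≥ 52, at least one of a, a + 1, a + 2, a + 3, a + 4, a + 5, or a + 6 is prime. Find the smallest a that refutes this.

We need the least integer a ≥ 52 for which a, a + 1, a + 2, a + 3, a + 4, a + 5, a + 6 are all composite.
For a = 52, 53, 54, 55, …, 87, 88, 89 the conclusion holds.
a = 90: 90 = 2 × 45; 91 = 7 × 13; 92 = 2 × 46; 93 = 3 × 31; 94 = 2 × 47; 95 = 5 × 19; 96 = 2 × 48 — all composite.
Thus a = 90 disproves the claim, and no smaller a works.

a = 90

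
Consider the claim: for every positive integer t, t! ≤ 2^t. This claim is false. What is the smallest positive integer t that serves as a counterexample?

We need the least positive integer t for which t! > 2^t.
t = 1: t! = 1 and 2^t = 2, so 1 ≤ 2.
t = 2: t! = 2 and 2^t = 4, so 2 ≤ 4.
t = 3: t! = 6 and 2^t = 8, so 6 ≤ 8.
t = 4: t! = 24 and 2^t = 16, so 24 > 16.
So t = 4 is the smallest counterexample.

t = 4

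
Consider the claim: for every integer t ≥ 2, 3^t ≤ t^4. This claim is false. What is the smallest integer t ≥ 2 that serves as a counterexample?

Check each integer t ≥ 2 in order until 3^t > t^4.
t = 2: 3^t = 9 and t^4 = 16, so 9 ≤ 16.
t = 3: 3^t = 27 and t^4 = 81, so 27 ≤ 81.
t = 4: 3^t = 81 and t^4 = 256, so 81 ≤ 256.
t = 5: 3^t = 243 and t^4 = 625, so 243 ≤ 625.
t = 6: 3^t = 729 and t^4 = 1296, so 729 ≤ 1296.
t = 7: 3^t = 2187 and t^4 = 2401, so 2187 ≤ 2401.
t = 8: 3^t = 6561 and t^4 = 4096, so 6561 > 4096.
So t = 8 is the smallest counterexample.

t = 8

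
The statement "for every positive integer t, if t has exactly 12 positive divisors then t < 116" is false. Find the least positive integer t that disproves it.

For t = 60, 72, 84, 90, 96, 108 the conclusion holds.
t = 126: τ(126) = 12; 126 ≥ 116.

t = 126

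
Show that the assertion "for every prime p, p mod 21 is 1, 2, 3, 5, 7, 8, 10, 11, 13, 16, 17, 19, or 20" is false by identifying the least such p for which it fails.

p = 67

We need the least prime p for which the claim fails.
For p = 2, 3, 5, 7, …, 53, 59, 61 the conclusion holds.
p = 67: 67 mod 21 = 4 — not in {1, 2, 3, 5, 7, 8, 10, 11, 13, 16, 17, 19, 20}.
Thus p = 67 disproves the claim, and no smaller p works.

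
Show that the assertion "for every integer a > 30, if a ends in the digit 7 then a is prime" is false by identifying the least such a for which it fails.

A counterexample is any integer a > 30 such that a ends in the digit 7 but a is not prime; we check each in order.
a = 37: 37 ends in 7 and is prime.
a = 47: 47 ends in 7 and is prime.
a = 57: 57 ends in 7; 57 = 3 × 19, composite.
Thus a = 57 disproves the claim, and no smaller a works.

a = 57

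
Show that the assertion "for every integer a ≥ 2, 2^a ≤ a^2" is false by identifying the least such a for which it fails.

a = 5

A counterexample is any integer a ≥ 2 such that 2^a > a^2; we check each in order.
For a = 2, 3, 4 the conclusion holds.
a = 5: 2^a = 32 and a^2 = 25, so 32 > 25.
So a = 5 is the smallest counterexample.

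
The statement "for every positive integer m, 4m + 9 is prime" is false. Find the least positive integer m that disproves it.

m = 3

We need the least positive integer m for which 4m + 9 is not prime.
For m = 1, 2 the conclusion holds.
m = 3: 4m + 9 = 21 = 3 × 7, composite.
Thus m = 3 disproves the claim, and no smaller m works.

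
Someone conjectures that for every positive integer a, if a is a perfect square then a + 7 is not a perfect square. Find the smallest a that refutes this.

a = 9

We need the least positive integer a for which a is a perfect square but a + 7 is a perfect square.
For a = 1, 4 the conclusion holds.
a = 9: 9 = 3² and 9 + 7 = 16 = 4².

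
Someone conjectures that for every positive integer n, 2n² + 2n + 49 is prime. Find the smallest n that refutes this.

n = 1: 2n² + 2n + 49 = 53, prime.
n = 2: 2n² + 2n + 49 = 61, prime.
n = 3: 2n² + 2n + 49 = 73, prime.
n = 4: 2n² + 2n + 49 = 89, prime.
n = 5: 2n² + 2n + 49 = 109, prime.
n = 6: 2n² + 2n + 49 = 133 = 7 × 19, composite.
Hence n = 6 is a counterexample.

n = 6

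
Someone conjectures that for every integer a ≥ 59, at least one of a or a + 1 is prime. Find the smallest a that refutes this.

a = 62

We need the least integer a ≥ 59 for which a, a + 1 are both composite.
For a = 59, 60, 61 the conclusion holds.
a = 62: 62 = 2 × 31; 63 = 3 × 21 — both composite.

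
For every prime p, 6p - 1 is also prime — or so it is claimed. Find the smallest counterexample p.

p = 11

For p = 2, 3, 5, 7 the conclusion holds.
p = 11: 6p - 1 = 65 = 5 × 13, not prime.
Hence p = 11 is a counterexample.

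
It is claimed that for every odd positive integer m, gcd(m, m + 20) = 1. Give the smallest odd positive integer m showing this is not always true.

m = 5

A counterexample is any odd positive integer m such that gcd(m, m + 20) > 1; we check each in order.
m = 1: gcd(1, 21) = 1.
m = 3: gcd(3, 23) = 1.
m = 5: gcd(5, 25) = 5.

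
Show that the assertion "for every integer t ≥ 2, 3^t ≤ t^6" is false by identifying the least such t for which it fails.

A counterexample is any integer t ≥ 2 such that 3^t > t^6; we check each in order.
For t = 2, 3, 4, 5, …, 12, 13, 14 the conclusion holds.
t = 15: 3^t = 14348907 and t^6 = 11390625, so 14348907 > 11390625.
Thus t = 15 disproves the claim, and no smaller t works.

t = 15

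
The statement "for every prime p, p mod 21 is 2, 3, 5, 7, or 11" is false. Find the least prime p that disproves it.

p = 13

We need the least prime p for which the claim fails.
The first 5 eligible values, up to p = 11, all satisfy the conclusion.
p = 13: 13 mod 21 = 13 — not in {2, 3, 5, 7, 11}.
So p = 13 is the smallest counterexample.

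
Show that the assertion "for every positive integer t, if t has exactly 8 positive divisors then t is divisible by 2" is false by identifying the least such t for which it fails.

A counterexample is any positive integer t such that t has exactly 8 positive divisors but t is not divisible by 2; we check each in order.
The first 12 eligible values, up to t = 104, all satisfy the conclusion.
t = 105: τ(105) = 8; 105 mod 2 = 1.
Thus t = 105 disproves the claim, and no smaller t works.

t = 105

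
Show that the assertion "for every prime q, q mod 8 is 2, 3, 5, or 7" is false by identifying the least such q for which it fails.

A counterexample is any prime q such that the claim fails; we check each in order.
The first 6 eligible values, up to q = 13, all satisfy the conclusion.
q = 17: 17 mod 8 = 1 — not in {2, 3, 5, 7}.
So q = 17 is the smallest counterexample.

q = 17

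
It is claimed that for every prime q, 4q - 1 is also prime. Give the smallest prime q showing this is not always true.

q = 7

We need the least prime q for which 4q - 1 is not prime.
q = 2: 4q - 1 = 7, prime.
q = 3: 4q - 1 = 11, prime.
q = 5: 4q - 1 = 19, prime.
q = 7: 4q - 1 = 27 = 3 × 9, not prime.
Hence q = 7 is a counterexample.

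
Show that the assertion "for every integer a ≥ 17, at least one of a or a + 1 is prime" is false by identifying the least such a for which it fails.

a = 20

For a = 17, 18, 19 the conclusion holds.
a = 20: 20 = 2 × 10; 21 = 3 × 7 — both composite.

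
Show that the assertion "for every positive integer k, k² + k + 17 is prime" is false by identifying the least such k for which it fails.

Check each positive integer k in order until k² + k + 17 is not prime.
For k = 1, 2, 3, 4, …, 13, 14, 15 the conclusion holds.
k = 16: k² + k + 17 = 289 = 17 × 17, composite.

k = 16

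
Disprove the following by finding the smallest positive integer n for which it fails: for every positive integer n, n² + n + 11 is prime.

n = 10

For n = 1, 2, 3, 4, 5, 6, 7, 8, 9 the conclusion holds.
n = 10: n² + n + 11 = 121 = 11 × 11, composite.
Thus n = 10 disproves the claim, and no smaller n works.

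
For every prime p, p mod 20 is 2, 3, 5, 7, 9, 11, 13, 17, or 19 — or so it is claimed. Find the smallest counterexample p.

p = 41

We need the least prime p for which the claim fails.
For p = 2, 3, 5, 7, …, 29, 31, 37 the conclusion holds.
p = 41: 41 mod 20 = 1 — not in {2, 3, 5, 7, 9, 11, 13, 17, 19}.
Thus p = 41 disproves the claim, and no smaller p works.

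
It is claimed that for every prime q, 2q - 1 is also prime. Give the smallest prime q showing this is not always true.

q = 5

We need the least prime q for which 2q - 1 is not prime.
For q = 2, 3 the conclusion holds.
q = 5: 2q - 1 = 9 = 3 × 3, not prime.
So q = 5 is the smallest counterexample.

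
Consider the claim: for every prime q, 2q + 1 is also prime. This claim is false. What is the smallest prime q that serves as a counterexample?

For q = 2, 3, 5 the conclusion holds.
q = 7: 2q + 1 = 15 = 3 × 5, not prime.

q = 7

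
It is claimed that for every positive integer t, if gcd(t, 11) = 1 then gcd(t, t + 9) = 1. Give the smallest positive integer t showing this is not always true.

t = 3

t = 1: gcd(1, 10) = 1.
t = 2: gcd(2, 11) = 1.
t = 3: gcd(3, 12) = 3.
So t = 3 is the smallest counterexample.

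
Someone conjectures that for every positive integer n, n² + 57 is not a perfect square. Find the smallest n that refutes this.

For n = 1, 2, 3, 4, 5, 6, 7 the conclusion holds.
n = 8: 8² + 57 = 121 = 11², a perfect square.

n = 8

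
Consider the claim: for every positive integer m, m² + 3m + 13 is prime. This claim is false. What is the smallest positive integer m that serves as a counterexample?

We need the least positive integer m for which m² + 3m + 13 is not prime.
For m = 1, 2, 3, 4, 5, 6, 7, 8 the conclusion holds.
m = 9: m² + 3m + 13 = 121 = 11 × 11, composite.
So m = 9 is the smallest counterexample.

m = 9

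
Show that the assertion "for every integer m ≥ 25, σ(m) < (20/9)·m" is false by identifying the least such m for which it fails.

m = 30

m = 25: σ(25) = 31; 31 < 500/9.
m = 26: σ(26) = 42; 42 < 520/9.
m = 27: σ(27) = 40; 40 < 60.
m = 28: σ(28) = 56; 56 < 560/9.
m = 29: σ(29) = 30; 30 < 580/9.
m = 30: σ(30) = 72; 72 ≥ 200/3.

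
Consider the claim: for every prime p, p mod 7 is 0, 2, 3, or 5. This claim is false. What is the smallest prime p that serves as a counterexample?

We need the least prime p for which the claim fails.
The first 4 eligible values, up to p = 7, all satisfy the conclusion.
p = 11: 11 mod 7 = 4 — not in {0, 2, 3, 5}.

p = 11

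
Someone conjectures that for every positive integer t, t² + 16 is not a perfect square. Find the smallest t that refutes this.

t = 3

Check each positive integer t in order until t² + 16 is a perfect square.
t = 1: 1² + 16 = 17, not a perfect square.
t = 2: 2² + 16 = 20, not a perfect square.
t = 3: 3² + 16 = 25 = 5², a perfect square.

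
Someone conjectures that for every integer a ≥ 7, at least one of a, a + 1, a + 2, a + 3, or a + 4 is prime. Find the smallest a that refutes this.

a = 24

A counterexample is any integer a ≥ 7 such that a, a + 1, a + 2, a + 3, a + 4 are all composite; we check each in order.
For a = 7, 8, 9, 10, …, 21, 22, 23 the conclusion holds.
a = 24: 24 = 2 × 12; 25 = 5 × 5; 26 = 2 × 13; 27 = 3 × 9; 28 = 2 × 14 — all composite.
So a = 24 is the smallest counterexample.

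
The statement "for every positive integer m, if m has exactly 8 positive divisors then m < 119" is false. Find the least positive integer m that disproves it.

A counterexample is any positive integer m such that m has exactly 8 positive divisors but the claim fails; we check each in order.
For m = 24, 30, 40, 42, …, 105, 110, 114 the conclusion holds.
m = 128: τ(128) = 8; 128 ≥ 119.
Hence m = 128 is a counterexample.

m = 128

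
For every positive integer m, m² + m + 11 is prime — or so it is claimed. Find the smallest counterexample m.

The first 9 eligible values, up to m = 9, all satisfy the conclusion.
m = 10: m² + m + 11 = 121 = 11 × 11, composite.
Hence m = 10 is a counterexample.

m = 10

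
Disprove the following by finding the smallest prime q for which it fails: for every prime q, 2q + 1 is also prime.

q = 7

Check each prime q in order until 2q + 1 is not prime.
For q = 2, 3, 5 the conclusion holds.
q = 7: 2q + 1 = 15 = 3 × 5, not prime.
Hence q = 7 is a counterexample.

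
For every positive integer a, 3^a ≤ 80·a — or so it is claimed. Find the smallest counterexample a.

Check each positive integer a in order until 3^a > 80·a.
For a = 1, 2, 3, 4, 5 the conclusion holds.
a = 6: 3^a = 729 and 80·a = 480, so 729 > 480.
Hence a = 6 is a counterexample.

a = 6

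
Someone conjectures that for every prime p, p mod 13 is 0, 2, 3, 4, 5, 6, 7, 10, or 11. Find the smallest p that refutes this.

p = 47

Check each prime p in order until the claim fails.
The first 14 eligible values, up to p = 43, all satisfy the conclusion.
p = 47: 47 mod 13 = 8 — not in {0, 2, 3, 4, 5, 6, 7, 10, 11}.
Hence p = 47 is a counterexample.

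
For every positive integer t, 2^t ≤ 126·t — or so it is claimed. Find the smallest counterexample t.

t = 11

We need the least positive integer t for which 2^t > 126·t.
For t = 1, 2, 3, 4, 5, 6, 7, 8, 9, 10 the conclusion holds.
t = 11: 2^t = 2048 and 126·t = 1386, so 2048 > 1386.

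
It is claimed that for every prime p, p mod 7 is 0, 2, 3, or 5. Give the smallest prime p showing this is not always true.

We need the least prime p for which the claim fails.
For p = 2, 3, 5, 7 the conclusion holds.
p = 11: 11 mod 7 = 4 — not in {0, 2, 3, 5}.
So p = 11 is the smallest counterexample.

p = 11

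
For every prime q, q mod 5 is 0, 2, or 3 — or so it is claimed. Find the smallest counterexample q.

We need the least prime q for which the claim fails.
The first 4 eligible values, up to q = 7, all satisfy the conclusion.
q = 11: 11 mod 5 = 1 — not in {0, 2, 3}.
Thus q = 11 disproves the claim, and no smaller q works.

q = 11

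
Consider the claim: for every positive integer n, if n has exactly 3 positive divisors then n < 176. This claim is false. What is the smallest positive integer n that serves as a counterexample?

Check each positive integer n in order until n has exactly 3 positive divisors but the claim fails.
n = 4: τ(4) = 3; 4 < 176.
n = 9: τ(9) = 3; 9 < 176.
n = 25: τ(25) = 3; 25 < 176.
n = 49: τ(49) = 3; 49 < 176.
n = 121: τ(121) = 3; 121 < 176.
n = 169: τ(169) = 3; 169 < 176.
n = 289: τ(289) = 3; 289 ≥ 176.

n = 289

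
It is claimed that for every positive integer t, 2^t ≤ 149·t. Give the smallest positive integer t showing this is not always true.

For t = 1, 2, 3, 4, 5, 6, 7, 8, 9, 10 the conclusion holds.
t = 11: 2^t = 2048 and 149·t = 1639, so 2048 > 1639.
So t = 11 is the smallest counterexample.

t = 11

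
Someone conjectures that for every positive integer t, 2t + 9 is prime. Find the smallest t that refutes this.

t = 3

For t = 1, 2 the conclusion holds.
t = 3: 2t + 9 = 15 = 3 × 5, composite.
So t = 3 is the smallest counterexample.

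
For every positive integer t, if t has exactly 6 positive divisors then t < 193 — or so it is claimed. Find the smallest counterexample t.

We need the least positive integer t for which t has exactly 6 positive divisors but the claim fails.
For t = 12, 18, 20, 28, …, 172, 175, 188 the conclusion holds.
t = 207: τ(207) = 6; 207 ≥ 193.
Hence t = 207 is a counterexample.

t = 207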